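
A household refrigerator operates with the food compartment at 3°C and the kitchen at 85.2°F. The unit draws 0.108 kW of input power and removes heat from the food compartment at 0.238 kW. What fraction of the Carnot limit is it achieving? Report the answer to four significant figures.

COP_actual = Q̇_C/Ẇ = 0.2380/0.1080 = 2.204.
In absolute terms T_C = 276.15 K and T_H = 302.71 K, so ΔT = 26.56 K.
COP_Carnot = T_C/ΔT = 276.15/26.56 = 10.40.
η_II = COP_actual/COP_Carnot = 2.204/10.40 = 0.2119.

0.2119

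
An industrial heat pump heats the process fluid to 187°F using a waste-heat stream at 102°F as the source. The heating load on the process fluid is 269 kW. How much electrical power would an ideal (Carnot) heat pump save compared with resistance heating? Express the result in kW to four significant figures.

233.6 kW

In absolute terms T_C = 312.04 K and T_H = 359.26 K, so ΔT = 47.22 K.
COP_Carnot = T_H/ΔT = 359.26/47.22 = 7.608.
Resistance heating needs Ẇ_res = Q̇_H = 269.0 kW; the reversible heat pump needs only Ẇ_hp = Q̇_H/COP = 35.36 kW.
Saving = 269.0 − 35.36 = 233.6 kW.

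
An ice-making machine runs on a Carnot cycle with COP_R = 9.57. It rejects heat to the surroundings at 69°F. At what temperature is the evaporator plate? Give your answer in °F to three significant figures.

19.0 °F

For a Carnot refrigerator COP_R = T_C/(T_H − T_C), so T_C = COP·T_H/(1 + COP).
With T_H = 293.71 K, T_C = 9.57 × 293.71/10.57 = 265.92 K.
Converting, 265.92 K = 18.98°F.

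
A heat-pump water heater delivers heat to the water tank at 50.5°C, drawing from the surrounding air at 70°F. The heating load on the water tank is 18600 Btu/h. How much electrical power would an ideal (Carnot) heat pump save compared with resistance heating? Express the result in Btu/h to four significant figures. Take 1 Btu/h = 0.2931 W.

16910 Btu/h

In absolute terms T_C = 294.26 K and T_H = 323.65 K, so ΔT = 29.39 K.
COP_Carnot = T_H/ΔT = 323.65/29.39 = 11.01.
Resistance heating needs Ẇ_res = Q̇_H = 18600 Btu/h; the reversible heat pump needs only Ẇ_hp = Q̇_H/COP = 1689 Btu/h.
Saving = 18600 − 1689 = 16910 Btu/h.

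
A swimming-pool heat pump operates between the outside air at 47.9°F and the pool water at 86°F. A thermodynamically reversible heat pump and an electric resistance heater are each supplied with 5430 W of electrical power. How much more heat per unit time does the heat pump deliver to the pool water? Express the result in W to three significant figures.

72300 W

In absolute terms T_C = 281.98 K and T_H = 303.15 K, so ΔT = 21.17 K.
COP_Carnot = T_H/ΔT = 303.15/21.17 = 14.32.
The heat pump delivers Q̇_H = COP × Ẇ = 77770 W; the resistance heater delivers Ẇ = 5430 W.
Extra = (COP − 1)·Ẇ = 72340 W.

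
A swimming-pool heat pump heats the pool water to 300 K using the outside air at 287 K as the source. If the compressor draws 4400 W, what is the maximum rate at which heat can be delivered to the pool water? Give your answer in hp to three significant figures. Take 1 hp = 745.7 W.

136 hp

The reservoir spacing is ΔT = 300 − 287 = 13.00 K.
COP_Carnot = T_H/ΔT = 300.00/13.00 = 23.08.
Q̇_max = COP_Carnot × Ẇ = 23.08 × 4400 W = 101500 W = 136.2 hp.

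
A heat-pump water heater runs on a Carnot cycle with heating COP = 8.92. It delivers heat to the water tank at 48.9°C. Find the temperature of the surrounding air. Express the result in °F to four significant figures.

COP_HP = T_H/(T_H − T_C) gives T_H − T_C = T_H/COP.
With T_H = 322.05 K, T_C = 322.05 × (1 − 1/8.92) = 285.95 K.
Converting, 285.95 K = 55.03°F.

55.03 °F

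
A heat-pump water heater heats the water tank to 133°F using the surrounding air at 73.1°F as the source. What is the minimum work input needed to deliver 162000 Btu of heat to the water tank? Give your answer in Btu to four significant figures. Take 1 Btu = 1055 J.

In absolute terms T_C = 295.98 K and T_H = 329.26 K, so ΔT = 33.28 K.
The reversible limit is COP_HP = T_H/ΔT = 9.894, so W_min = Q_H/COP = Q_H·ΔT/T_H.
W_min = 162000 × 33.28/329.26 = 16370 Btu.

16370 Btu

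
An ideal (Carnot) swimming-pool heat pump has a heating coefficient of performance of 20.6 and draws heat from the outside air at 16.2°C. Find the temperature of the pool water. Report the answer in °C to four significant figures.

30.96 °C

COP_HP = T_H/(T_H − T_C) rearranges to T_H = COP·T_C/(COP − 1).
With T_C = 289.35 K, T_H = 20.6 × 289.35/19.60 = 304.11 K.
Converting, 304.11 K = 30.96°C.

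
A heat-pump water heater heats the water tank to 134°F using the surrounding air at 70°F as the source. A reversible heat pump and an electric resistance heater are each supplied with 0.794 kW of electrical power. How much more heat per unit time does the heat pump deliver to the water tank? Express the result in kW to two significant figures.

6.6 kW

In absolute terms T_C = 294.26 K and T_H = 329.82 K, so ΔT = 35.56 K.
COP_Carnot = T_H/ΔT = 329.82/35.56 = 9.276.
The heat pump delivers Q̇_H = COP × Ẇ = 7.365 kW; the resistance heater delivers Ẇ = 0.7940 kW.
Extra = (COP − 1)·Ẇ = 6.571 kW.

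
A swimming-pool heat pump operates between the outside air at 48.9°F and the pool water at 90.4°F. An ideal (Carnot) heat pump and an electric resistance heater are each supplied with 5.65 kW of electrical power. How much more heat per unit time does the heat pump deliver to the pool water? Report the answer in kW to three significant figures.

In absolute terms T_C = 282.54 K and T_H = 305.59 K, so ΔT = 23.06 K.
COP_Carnot = T_H/ΔT = 305.59/23.06 = 13.25.
The heat pump delivers Q̇_H = COP × Ẇ = 74.89 kW; the resistance heater delivers Ẇ = 5.650 kW.
Extra = (COP − 1)·Ẇ = 69.24 kW.

69.2 kW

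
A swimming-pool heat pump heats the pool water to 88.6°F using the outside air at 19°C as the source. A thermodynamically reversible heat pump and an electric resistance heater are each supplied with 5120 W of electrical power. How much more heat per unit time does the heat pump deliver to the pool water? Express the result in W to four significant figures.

120200 W

In absolute terms T_C = 292.15 K and T_H = 304.59 K, so ΔT = 12.44 K.
COP_Carnot = T_H/ΔT = 304.59/12.44 = 24.48.
The heat pump delivers Q̇_H = COP × Ẇ = 125300 W; the resistance heater delivers Ẇ = 5120 W.
Extra = (COP − 1)·Ẇ = 120200 W.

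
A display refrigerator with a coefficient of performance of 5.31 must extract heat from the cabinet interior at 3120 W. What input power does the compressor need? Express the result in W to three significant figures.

588 W

Ẇ = Q̇_C/COP = 3120/5.31 = 587.6 W.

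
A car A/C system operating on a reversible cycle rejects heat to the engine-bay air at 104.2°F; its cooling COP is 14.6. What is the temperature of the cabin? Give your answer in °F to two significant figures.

68 °F

For a Carnot refrigerator COP_R = T_C/(T_H − T_C), so T_C = COP·T_H/(1 + COP).
With T_H = 313.26 K, T_C = 14.6 × 313.26/15.60 = 293.18 K.
Converting, 293.18 K = 68.05°F.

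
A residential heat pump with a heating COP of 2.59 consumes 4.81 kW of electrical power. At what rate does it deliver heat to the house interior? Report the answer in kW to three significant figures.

12.5 kW

Q̇_H = COP_HP × Ẇ = 2.59 × 4.810 = 12.46 kW.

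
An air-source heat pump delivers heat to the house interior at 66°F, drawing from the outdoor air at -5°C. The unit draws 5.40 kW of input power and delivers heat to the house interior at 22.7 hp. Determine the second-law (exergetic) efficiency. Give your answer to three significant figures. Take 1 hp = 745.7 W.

Converting, Q̇_H = 22.70 hp = 16.93 kW, so COP_actual = Q̇_H/Ẇ = 16.93/5.400 = 3.135.
In absolute terms T_C = 268.15 K and T_H = 292.04 K, so ΔT = 23.89 K.
COP_Carnot = T_H/ΔT = 292.04/23.89 = 12.22.
η_II = COP_actual/COP_Carnot = 3.135/12.22 = 0.2564.

0.256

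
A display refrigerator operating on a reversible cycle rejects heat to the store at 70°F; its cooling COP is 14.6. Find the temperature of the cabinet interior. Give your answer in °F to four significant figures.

For a Carnot refrigerator COP_R = T_C/(T_H − T_C), so T_C = COP·T_H/(1 + COP).
With T_H = 294.26 K, T_C = 14.6 × 294.26/15.60 = 275.40 K.
Converting, 275.40 K = 36.05°F.

36.05 °F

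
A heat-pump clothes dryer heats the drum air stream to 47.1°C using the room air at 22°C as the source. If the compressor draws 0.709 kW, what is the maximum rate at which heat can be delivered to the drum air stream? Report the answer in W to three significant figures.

9050 W

In absolute terms T_C = 295.15 K and T_H = 320.25 K, so ΔT = 25.10 K.
COP_Carnot = T_H/ΔT = 320.25/25.10 = 12.76.
Q̇_max = COP_Carnot × Ẇ = 12.76 × 0.7090 kW = 9.046 kW = 9046 W.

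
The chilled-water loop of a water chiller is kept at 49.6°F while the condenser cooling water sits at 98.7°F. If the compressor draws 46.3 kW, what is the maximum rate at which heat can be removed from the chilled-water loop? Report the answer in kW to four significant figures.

480.2 kW

In absolute terms T_C = 282.93 K and T_H = 310.21 K, so ΔT = 27.28 K.
COP_Carnot = T_C/ΔT = 282.93/27.28 = 10.37.
Q̇_max = COP_Carnot × Ẇ = 10.37 × 46.30 kW = 480.2 kW.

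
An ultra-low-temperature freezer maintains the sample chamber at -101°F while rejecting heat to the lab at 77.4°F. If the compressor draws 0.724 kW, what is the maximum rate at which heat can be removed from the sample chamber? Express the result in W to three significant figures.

1460 W

In absolute terms T_C = 199.26 K and T_H = 298.37 K, so ΔT = 99.11 K.
COP_Carnot = T_C/ΔT = 199.26/99.11 = 2.010.
Q̇_max = COP_Carnot × Ẇ = 2.010 × 0.7240 kW = 1.456 kW = 1456 W.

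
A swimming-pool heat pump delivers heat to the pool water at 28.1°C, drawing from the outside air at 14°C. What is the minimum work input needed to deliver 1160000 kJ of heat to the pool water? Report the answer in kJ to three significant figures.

54300 kJ

In absolute terms T_C = 287.15 K and T_H = 301.25 K, so ΔT = 14.10 K.
The reversible limit is COP_HP = T_H/ΔT = 21.37, so W_min = Q_H/COP = Q_H·ΔT/T_H.
W_min = 1160000 × 14.10/301.25 = 54290 kJ.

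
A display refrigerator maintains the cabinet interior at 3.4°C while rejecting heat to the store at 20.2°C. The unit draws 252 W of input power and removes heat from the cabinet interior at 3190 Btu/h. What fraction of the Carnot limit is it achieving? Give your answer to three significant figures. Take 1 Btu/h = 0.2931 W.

Converting, Q̇_C = 3190 Btu/h = 935.0 W, so COP_actual = Q̇_C/Ẇ = 935.0/252.0 = 3.710.
In absolute terms T_C = 276.55 K and T_H = 293.35 K, so ΔT = 16.80 K.
COP_Carnot = T_C/ΔT = 276.55/16.80 = 16.46.
η_II = COP_actual/COP_Carnot = 3.710/16.46 = 0.2254.

0.225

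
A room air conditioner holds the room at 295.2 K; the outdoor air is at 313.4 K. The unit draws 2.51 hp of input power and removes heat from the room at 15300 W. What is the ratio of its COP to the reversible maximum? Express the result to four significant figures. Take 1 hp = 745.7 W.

0.5040

Converting, Q̇_C = 15300 W = 20.52 hp, so COP_actual = Q̇_C/Ẇ = 20.52/2.510 = 8.174.
The reservoir spacing is ΔT = 313.4 − 295.2 = 18.20 K.
COP_Carnot = T_C/ΔT = 295.20/18.20 = 16.22.
η_II = COP_actual/COP_Carnot = 8.174/16.22 = 0.5040.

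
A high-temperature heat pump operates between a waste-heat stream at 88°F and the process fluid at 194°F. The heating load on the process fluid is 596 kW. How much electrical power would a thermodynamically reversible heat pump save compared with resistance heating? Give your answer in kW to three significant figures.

In absolute terms T_C = 304.26 K and T_H = 363.15 K, so ΔT = 58.89 K.
COP_Carnot = T_H/ΔT = 363.15/58.89 = 6.167.
Resistance heating needs Ẇ_res = Q̇_H = 596.0 kW; the reversible heat pump needs only Ẇ_hp = Q̇_H/COP = 96.65 kW.
Saving = 596.0 − 96.65 = 499.4 kW.

499 kW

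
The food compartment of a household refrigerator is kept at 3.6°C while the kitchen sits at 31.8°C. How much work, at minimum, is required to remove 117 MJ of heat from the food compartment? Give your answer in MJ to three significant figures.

In absolute terms T_C = 276.75 K and T_H = 304.95 K, so ΔT = 28.20 K.
The reversible limit is COP_R = T_C/ΔT = 9.814, so W_min = Q_C/COP = Q_C·ΔT/T_C.
W_min = 117.0 × 28.20/276.75 = 11.92 MJ.

11.9 MJ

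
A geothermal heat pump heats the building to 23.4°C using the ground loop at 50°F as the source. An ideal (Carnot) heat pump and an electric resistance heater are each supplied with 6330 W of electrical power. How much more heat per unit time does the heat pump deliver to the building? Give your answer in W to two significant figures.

130000 W

In absolute terms T_C = 283.15 K and T_H = 296.55 K, so ΔT = 13.40 K.
COP_Carnot = T_H/ΔT = 296.55/13.40 = 22.13.
The heat pump delivers Q̇_H = COP × Ẇ = 140100 W; the resistance heater delivers Ẇ = 6330 W.
Extra = (COP − 1)·Ẇ = 133800 W.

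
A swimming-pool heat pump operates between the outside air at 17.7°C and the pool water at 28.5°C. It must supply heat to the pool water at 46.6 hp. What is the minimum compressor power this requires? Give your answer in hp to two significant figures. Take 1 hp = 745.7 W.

In absolute terms T_C = 290.85 K and T_H = 301.65 K, so ΔT = 10.80 K.
COP_Carnot = T_H/ΔT = 301.65/10.80 = 27.93.
Ẇ_min = Q̇/COP_Carnot = 46.60/27.93 = 1.668 hp.

1.7 hp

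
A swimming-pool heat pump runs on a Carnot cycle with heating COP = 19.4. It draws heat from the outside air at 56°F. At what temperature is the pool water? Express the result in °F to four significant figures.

84.03 °F

COP_HP = T_H/(T_H − T_C) rearranges to T_H = COP·T_C/(COP − 1).
With T_C = 286.48 K, T_H = 19.4 × 286.48/18.40 = 302.05 K.
Converting, 302.05 K = 84.03°F.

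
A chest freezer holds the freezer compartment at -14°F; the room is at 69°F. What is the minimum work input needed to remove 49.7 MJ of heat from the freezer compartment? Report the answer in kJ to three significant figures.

In absolute terms T_C = 247.59 K and T_H = 293.71 K, so ΔT = 46.11 K.
The reversible limit is COP_R = T_C/ΔT = 5.370, so W_min = Q_C/COP = Q_C·ΔT/T_C.
W_min = 49.70 × 46.11/247.59 = 9.256 MJ = 9256 kJ.

9260 kJ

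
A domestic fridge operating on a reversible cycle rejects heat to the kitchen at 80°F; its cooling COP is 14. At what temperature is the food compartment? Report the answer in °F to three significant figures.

44.0 °F

For a Carnot refrigerator COP_R = T_C/(T_H − T_C), so T_C = COP·T_H/(1 + COP).
With T_H = 299.82 K, T_C = 14 × 299.82/15.00 = 279.83 K.
Converting, 279.83 K = 44.02°F.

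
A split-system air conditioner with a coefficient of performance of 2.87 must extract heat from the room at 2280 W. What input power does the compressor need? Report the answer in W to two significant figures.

790 W

Ẇ = Q̇_C/COP = 2280/2.87 = 794.4 W.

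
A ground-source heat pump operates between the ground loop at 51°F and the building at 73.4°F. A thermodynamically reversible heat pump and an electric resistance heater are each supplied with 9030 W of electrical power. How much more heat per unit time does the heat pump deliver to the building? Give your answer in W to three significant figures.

206000 W

In absolute terms T_C = 283.71 K and T_H = 296.15 K, so ΔT = 12.44 K.
COP_Carnot = T_H/ΔT = 296.15/12.44 = 23.80.
The heat pump delivers Q̇_H = COP × Ẇ = 214900 W; the resistance heater delivers Ẇ = 9030 W.
Extra = (COP − 1)·Ẇ = 205900 W.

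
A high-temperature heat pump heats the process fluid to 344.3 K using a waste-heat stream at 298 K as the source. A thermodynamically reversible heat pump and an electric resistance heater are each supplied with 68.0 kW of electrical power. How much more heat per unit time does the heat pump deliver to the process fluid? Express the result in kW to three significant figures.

The reservoir spacing is ΔT = 344.3 − 298 = 46.30 K.
COP_Carnot = T_H/ΔT = 344.30/46.30 = 7.436.
The heat pump delivers Q̇_H = COP × Ẇ = 505.7 kW; the resistance heater delivers Ẇ = 68.00 kW.
Extra = (COP − 1)·Ẇ = 437.7 kW.

438 kW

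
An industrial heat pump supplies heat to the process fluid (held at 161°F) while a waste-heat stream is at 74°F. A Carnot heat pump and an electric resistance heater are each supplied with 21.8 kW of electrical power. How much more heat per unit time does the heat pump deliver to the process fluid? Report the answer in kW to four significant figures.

133.7 kW

In absolute terms T_C = 296.48 K and T_H = 344.82 K, so ΔT = 48.33 K.
COP_Carnot = T_H/ΔT = 344.82/48.33 = 7.134.
The heat pump delivers Q̇_H = COP × Ẇ = 155.5 kW; the resistance heater delivers Ẇ = 21.80 kW.
Extra = (COP − 1)·Ẇ = 133.7 kW.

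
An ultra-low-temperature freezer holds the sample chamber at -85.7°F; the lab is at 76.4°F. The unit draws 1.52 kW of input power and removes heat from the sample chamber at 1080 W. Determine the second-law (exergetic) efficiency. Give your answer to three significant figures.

Converting, Q̇_C = 1080 W = 1.080 kW, so COP_actual = Q̇_C/Ẇ = 1.080/1.520 = 0.7105.
In absolute terms T_C = 207.76 K and T_H = 297.82 K, so ΔT = 90.06 K.
COP_Carnot = T_C/ΔT = 207.76/90.06 = 2.307.
η_II = COP_actual/COP_Carnot = 0.7105/2.307 = 0.3080.

0.308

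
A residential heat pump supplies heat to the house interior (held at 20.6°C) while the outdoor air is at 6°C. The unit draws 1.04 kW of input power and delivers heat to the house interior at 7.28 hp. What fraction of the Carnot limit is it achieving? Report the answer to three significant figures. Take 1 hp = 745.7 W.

0.259

Converting, Q̇_H = 7.280 hp = 5.429 kW, so COP_actual = Q̇_H/Ẇ = 5.429/1.040 = 5.220.
In absolute terms T_C = 279.15 K and T_H = 293.75 K, so ΔT = 14.60 K.
COP_Carnot = T_H/ΔT = 293.75/14.60 = 20.12.
η_II = COP_actual/COP_Carnot = 5.220/20.12 = 0.2594.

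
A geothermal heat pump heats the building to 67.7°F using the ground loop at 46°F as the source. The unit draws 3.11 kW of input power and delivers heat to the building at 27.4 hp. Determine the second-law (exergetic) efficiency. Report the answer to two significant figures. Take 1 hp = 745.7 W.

0.27

Converting, Q̇_H = 27.40 hp = 20.43 kW, so COP_actual = Q̇_H/Ẇ = 20.43/3.110 = 6.570.
In absolute terms T_C = 280.93 K and T_H = 292.98 K, so ΔT = 12.06 K.
COP_Carnot = T_H/ΔT = 292.98/12.06 = 24.30.
η_II = COP_actual/COP_Carnot = 6.570/24.30 = 0.2703.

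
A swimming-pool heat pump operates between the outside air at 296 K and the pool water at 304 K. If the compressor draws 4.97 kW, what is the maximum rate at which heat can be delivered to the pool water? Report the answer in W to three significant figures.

The reservoir spacing is ΔT = 304 − 296 = 8.000 K.
COP_Carnot = T_H/ΔT = 304.00/8.000 = 38.00.
Q̇_max = COP_Carnot × Ẇ = 38.00 × 4.970 kW = 188.9 kW = 188900 W.

189000 W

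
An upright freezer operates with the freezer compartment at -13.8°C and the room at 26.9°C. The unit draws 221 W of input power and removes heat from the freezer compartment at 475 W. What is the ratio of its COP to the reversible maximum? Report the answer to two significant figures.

0.34

COP_actual = Q̇_C/Ẇ = 475.0/221.0 = 2.149.
In absolute terms T_C = 259.35 K and T_H = 300.05 K, so ΔT = 40.70 K.
COP_Carnot = T_C/ΔT = 259.35/40.70 = 6.372.
η_II = COP_actual/COP_Carnot = 2.149/6.372 = 0.3373.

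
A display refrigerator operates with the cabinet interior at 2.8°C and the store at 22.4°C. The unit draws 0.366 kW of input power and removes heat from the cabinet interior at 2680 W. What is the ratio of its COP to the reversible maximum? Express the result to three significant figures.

0.520

Converting, Q̇_C = 2680 W = 2.680 kW, so COP_actual = Q̇_C/Ẇ = 2.680/0.3660 = 7.322.
In absolute terms T_C = 275.95 K and T_H = 295.55 K, so ΔT = 19.60 K.
COP_Carnot = T_C/ΔT = 275.95/19.60 = 14.08.
η_II = COP_actual/COP_Carnot = 7.322/14.08 = 0.5201.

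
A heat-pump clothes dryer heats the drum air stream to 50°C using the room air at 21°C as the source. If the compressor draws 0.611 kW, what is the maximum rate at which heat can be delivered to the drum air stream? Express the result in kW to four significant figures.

6.808 kW

In absolute terms T_C = 294.15 K and T_H = 323.15 K, so ΔT = 29.00 K.
COP_Carnot = T_H/ΔT = 323.15/29.00 = 11.14.
Q̇_max = COP_Carnot × Ẇ = 11.14 × 0.6110 kW = 6.808 kW.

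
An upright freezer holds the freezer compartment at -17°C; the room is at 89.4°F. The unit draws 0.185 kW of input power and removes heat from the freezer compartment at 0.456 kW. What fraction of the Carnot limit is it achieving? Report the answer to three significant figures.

COP_actual = Q̇_C/Ẇ = 0.4560/0.1850 = 2.465.
In absolute terms T_C = 256.15 K and T_H = 305.04 K, so ΔT = 48.89 K.
COP_Carnot = T_C/ΔT = 256.15/48.89 = 5.239.
η_II = COP_actual/COP_Carnot = 2.465/5.239 = 0.4704.

0.470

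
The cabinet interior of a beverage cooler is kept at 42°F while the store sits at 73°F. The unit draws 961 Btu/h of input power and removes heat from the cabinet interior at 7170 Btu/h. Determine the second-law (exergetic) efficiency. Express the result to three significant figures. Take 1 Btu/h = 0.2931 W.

0.461

COP_actual = Q̇_C/Ẇ = 7170/961.0 = 7.461.
In absolute terms T_C = 278.71 K and T_H = 295.93 K, so ΔT = 17.22 K.
COP_Carnot = T_C/ΔT = 278.71/17.22 = 16.18.
η_II = COP_actual/COP_Carnot = 7.461/16.18 = 0.4610.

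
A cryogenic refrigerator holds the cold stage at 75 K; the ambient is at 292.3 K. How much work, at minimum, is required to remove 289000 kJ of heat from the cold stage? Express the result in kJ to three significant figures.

837000 kJ

The reservoir spacing is ΔT = 292.3 − 75 = 217.3 K.
The reversible limit is COP_R = T_C/ΔT = 0.3451, so W_min = Q_C/COP = Q_C·ΔT/T_C.
W_min = 289000 × 217.3/75.00 = 837300 kJ.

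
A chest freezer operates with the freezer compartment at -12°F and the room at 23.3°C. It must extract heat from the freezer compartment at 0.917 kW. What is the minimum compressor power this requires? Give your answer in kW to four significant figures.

In absolute terms T_C = 248.71 K and T_H = 296.45 K, so ΔT = 47.74 K.
COP_Carnot = T_C/ΔT = 248.71/47.74 = 5.209.
Ẇ_min = Q̇/COP_Carnot = 0.9170/5.209 = 0.1760 kW.

0.1760 kW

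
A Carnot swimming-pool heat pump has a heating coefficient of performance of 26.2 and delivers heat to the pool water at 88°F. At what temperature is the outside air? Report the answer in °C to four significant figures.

19.50 °C

COP_HP = T_H/(T_H − T_C) gives T_H − T_C = T_H/COP.
With T_H = 304.26 K, T_C = 304.26 × (1 − 1/26.2) = 292.65 K.
Converting, 292.65 K = 19.50°C.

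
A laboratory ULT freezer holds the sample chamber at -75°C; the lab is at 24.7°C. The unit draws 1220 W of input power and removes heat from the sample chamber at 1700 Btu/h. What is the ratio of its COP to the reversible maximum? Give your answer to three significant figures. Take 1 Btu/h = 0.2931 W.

Converting, Q̇_C = 1700 Btu/h = 498.3 W, so COP_actual = Q̇_C/Ẇ = 498.3/1220 = 0.4084.
In absolute terms T_C = 198.15 K and T_H = 297.85 K, so ΔT = 99.70 K.
COP_Carnot = T_C/ΔT = 198.15/99.70 = 1.987.
η_II = COP_actual/COP_Carnot = 0.4084/1.987 = 0.2055.

0.205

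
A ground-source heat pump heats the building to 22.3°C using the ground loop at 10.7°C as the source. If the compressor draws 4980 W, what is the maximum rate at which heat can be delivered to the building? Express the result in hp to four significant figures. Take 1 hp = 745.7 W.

170.1 hp

In absolute terms T_C = 283.85 K and T_H = 295.45 K, so ΔT = 11.60 K.
COP_Carnot = T_H/ΔT = 295.45/11.60 = 25.47.
Q̇_max = COP_Carnot × Ẇ = 25.47 × 4980 W = 126800 W = 170.1 hp.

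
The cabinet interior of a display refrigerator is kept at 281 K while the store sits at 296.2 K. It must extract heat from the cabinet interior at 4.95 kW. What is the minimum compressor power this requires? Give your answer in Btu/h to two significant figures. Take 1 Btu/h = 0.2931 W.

910 Btu/h

The reservoir spacing is ΔT = 296.2 − 281 = 15.20 K.
COP_Carnot = T_C/ΔT = 281.00/15.20 = 18.49.
Ẇ_min = Q̇/COP_Carnot = 4.950/18.49 = 0.2678 kW = 913.5 Btu/h.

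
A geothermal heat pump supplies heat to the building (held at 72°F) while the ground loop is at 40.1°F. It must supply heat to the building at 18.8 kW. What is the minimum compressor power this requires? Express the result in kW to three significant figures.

1.13 kW

In absolute terms T_C = 277.65 K and T_H = 295.37 K, so ΔT = 17.72 K.
COP_Carnot = T_H/ΔT = 295.37/17.72 = 16.67.
Ẇ_min = Q̇/COP_Carnot = 18.80/16.67 = 1.128 kW.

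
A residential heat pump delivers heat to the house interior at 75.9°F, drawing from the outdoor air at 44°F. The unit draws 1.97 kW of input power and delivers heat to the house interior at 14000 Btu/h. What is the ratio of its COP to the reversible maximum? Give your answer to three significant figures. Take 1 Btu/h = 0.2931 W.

Converting, Q̇_H = 14000 Btu/h = 4.103 kW, so COP_actual = Q̇_H/Ẇ = 4.103/1.970 = 2.083.
In absolute terms T_C = 279.82 K and T_H = 297.54 K, so ΔT = 17.72 K.
COP_Carnot = T_H/ΔT = 297.54/17.72 = 16.79.
η_II = COP_actual/COP_Carnot = 2.083/16.79 = 0.1241.

0.124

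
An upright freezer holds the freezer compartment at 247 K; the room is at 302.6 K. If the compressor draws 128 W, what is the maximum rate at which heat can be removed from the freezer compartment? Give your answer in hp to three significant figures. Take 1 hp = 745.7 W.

The reservoir spacing is ΔT = 302.6 − 247 = 55.60 K.
COP_Carnot = T_C/ΔT = 247.00/55.60 = 4.442.
Q̇_max = COP_Carnot × Ẇ = 4.442 × 128.0 W = 568.6 W = 0.7625 hp.

0.763 hp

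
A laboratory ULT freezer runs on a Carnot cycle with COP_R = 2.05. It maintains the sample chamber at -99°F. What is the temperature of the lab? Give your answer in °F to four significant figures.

76.94 °F

COP_R = T_C/(T_H − T_C) gives T_H − T_C = T_C/COP.
With T_C = 200.37 K, T_H = 200.37 × (1 + 1/2.05) = 298.11 K.
Converting, 298.11 K = 76.94°F.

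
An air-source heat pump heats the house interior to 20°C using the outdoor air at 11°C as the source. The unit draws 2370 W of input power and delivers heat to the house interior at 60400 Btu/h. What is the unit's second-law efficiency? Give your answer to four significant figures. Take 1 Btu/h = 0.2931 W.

Converting, Q̇_H = 60400 Btu/h = 17700 W, so COP_actual = Q̇_H/Ẇ = 17700/2370 = 7.470.
In absolute terms T_C = 284.15 K and T_H = 293.15 K, so ΔT = 9.000 K.
COP_Carnot = T_H/ΔT = 293.15/9.000 = 32.57.
η_II = COP_actual/COP_Carnot = 7.470/32.57 = 0.2293.

0.2293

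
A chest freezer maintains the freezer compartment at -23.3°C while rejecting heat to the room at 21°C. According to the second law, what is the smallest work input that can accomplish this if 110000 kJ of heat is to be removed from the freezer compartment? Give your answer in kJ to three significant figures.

In absolute terms T_C = 249.85 K and T_H = 294.15 K, so ΔT = 44.30 K.
The reversible limit is COP_R = T_C/ΔT = 5.640, so W_min = Q_C/COP = Q_C·ΔT/T_C.
W_min = 110000 × 44.30/249.85 = 19500 kJ.

19500 kJ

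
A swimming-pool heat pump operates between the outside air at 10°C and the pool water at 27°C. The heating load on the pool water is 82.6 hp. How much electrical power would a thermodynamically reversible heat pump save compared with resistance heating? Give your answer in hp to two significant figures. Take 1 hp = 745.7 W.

In absolute terms T_C = 283.15 K and T_H = 300.15 K, so ΔT = 17.00 K.
COP_Carnot = T_H/ΔT = 300.15/17.00 = 17.66.
Resistance heating needs Ẇ_res = Q̇_H = 82.60 hp; the reversible heat pump needs only Ẇ_hp = Q̇_H/COP = 4.678 hp.
Saving = 82.60 − 4.678 = 77.92 hp.

78 hp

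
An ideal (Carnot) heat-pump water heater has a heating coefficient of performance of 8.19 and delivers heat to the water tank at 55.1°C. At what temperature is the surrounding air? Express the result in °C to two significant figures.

COP_HP = T_H/(T_H − T_C) gives T_H − T_C = T_H/COP.
With T_H = 328.25 K, T_C = 328.25 × (1 − 1/8.19) = 288.17 K.
Converting, 288.17 K = 15.02°C.

15 °C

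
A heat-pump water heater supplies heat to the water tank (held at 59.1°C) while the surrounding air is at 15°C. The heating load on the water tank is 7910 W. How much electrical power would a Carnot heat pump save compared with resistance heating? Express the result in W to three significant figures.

6860 W

In absolute terms T_C = 288.15 K and T_H = 332.25 K, so ΔT = 44.10 K.
COP_Carnot = T_H/ΔT = 332.25/44.10 = 7.534.
Resistance heating needs Ẇ_res = Q̇_H = 7910 W; the reversible heat pump needs only Ẇ_hp = Q̇_H/COP = 1050 W.
Saving = 7910 − 1050 = 6860 W.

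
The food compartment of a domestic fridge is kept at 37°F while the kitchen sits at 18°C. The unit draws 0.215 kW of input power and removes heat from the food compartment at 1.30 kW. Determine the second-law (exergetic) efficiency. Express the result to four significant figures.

COP_actual = Q̇_C/Ẇ = 1.300/0.2150 = 6.047.
In absolute terms T_C = 275.93 K and T_H = 291.15 K, so ΔT = 15.22 K.
COP_Carnot = T_C/ΔT = 275.93/15.22 = 18.13.
η_II = COP_actual/COP_Carnot = 6.047/18.13 = 0.3336.

0.3336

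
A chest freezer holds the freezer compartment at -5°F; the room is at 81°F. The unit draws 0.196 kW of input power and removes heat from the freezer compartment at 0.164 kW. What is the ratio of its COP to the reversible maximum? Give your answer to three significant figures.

COP_actual = Q̇_C/Ẇ = 0.1640/0.1960 = 0.8367.
In absolute terms T_C = 252.59 K and T_H = 300.37 K, so ΔT = 47.78 K.
COP_Carnot = T_C/ΔT = 252.59/47.78 = 5.287.
η_II = COP_actual/COP_Carnot = 0.8367/5.287 = 0.1583.

0.158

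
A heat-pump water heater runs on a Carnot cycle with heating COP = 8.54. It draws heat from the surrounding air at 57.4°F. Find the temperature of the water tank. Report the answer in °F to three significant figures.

126 °F

COP_HP = T_H/(T_H − T_C) rearranges to T_H = COP·T_C/(COP − 1).
With T_C = 287.26 K, T_H = 8.54 × 287.26/7.540 = 325.36 K.
Converting, 325.36 K = 125.98°F.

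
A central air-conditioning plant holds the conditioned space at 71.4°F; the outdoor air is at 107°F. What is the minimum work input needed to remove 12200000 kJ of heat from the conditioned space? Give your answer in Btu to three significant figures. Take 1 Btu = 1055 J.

775000 Btu

In absolute terms T_C = 295.04 K and T_H = 314.82 K, so ΔT = 19.78 K.
The reversible limit is COP_R = T_C/ΔT = 14.92, so W_min = Q_C/COP = Q_C·ΔT/T_C.
W_min = 12200000 × 19.78/295.04 = 817800 kJ = 775200 Btu.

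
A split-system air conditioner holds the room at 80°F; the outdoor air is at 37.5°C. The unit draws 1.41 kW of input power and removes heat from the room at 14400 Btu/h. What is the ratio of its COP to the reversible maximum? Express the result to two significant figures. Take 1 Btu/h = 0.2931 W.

Converting, Q̇_C = 14400 Btu/h = 4.221 kW, so COP_actual = Q̇_C/Ẇ = 4.221/1.410 = 2.993.
In absolute terms T_C = 299.82 K and T_H = 310.65 K, so ΔT = 10.83 K.
COP_Carnot = T_C/ΔT = 299.82/10.83 = 27.68.
η_II = COP_actual/COP_Carnot = 2.993/27.68 = 0.1082.

0.11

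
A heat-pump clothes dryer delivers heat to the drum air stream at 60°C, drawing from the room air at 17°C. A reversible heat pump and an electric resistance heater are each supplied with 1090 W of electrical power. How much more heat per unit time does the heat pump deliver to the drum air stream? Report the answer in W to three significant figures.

7350 W

In absolute terms T_C = 290.15 K and T_H = 333.15 K, so ΔT = 43.00 K.
COP_Carnot = T_H/ΔT = 333.15/43.00 = 7.748.
The heat pump delivers Q̇_H = COP × Ẇ = 8445 W; the resistance heater delivers Ẇ = 1090 W.
Extra = (COP − 1)·Ẇ = 7355 W.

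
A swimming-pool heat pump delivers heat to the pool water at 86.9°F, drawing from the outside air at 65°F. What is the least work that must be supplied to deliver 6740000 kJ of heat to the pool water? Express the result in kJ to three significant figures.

In absolute terms T_C = 291.48 K and T_H = 303.65 K, so ΔT = 12.17 K.
The reversible limit is COP_HP = T_H/ΔT = 24.96, so W_min = Q_H/COP = Q_H·ΔT/T_H.
W_min = 6740000 × 12.17/303.65 = 270100 kJ.

270000 kJ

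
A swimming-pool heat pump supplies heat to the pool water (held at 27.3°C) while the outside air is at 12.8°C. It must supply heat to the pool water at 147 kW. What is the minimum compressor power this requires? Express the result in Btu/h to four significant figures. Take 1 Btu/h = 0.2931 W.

In absolute terms T_C = 285.95 K and T_H = 300.45 K, so ΔT = 14.50 K.
COP_Carnot = T_H/ΔT = 300.45/14.50 = 20.72.
Ẇ_min = Q̇/COP_Carnot = 147.0/20.72 = 7.094 kW = 24200 Btu/h.

24200 Btu/h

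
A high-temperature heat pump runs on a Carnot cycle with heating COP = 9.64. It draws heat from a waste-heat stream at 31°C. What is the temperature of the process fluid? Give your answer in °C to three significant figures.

COP_HP = T_H/(T_H − T_C) rearranges to T_H = COP·T_C/(COP − 1).
With T_C = 304.15 K, T_H = 9.64 × 304.15/8.640 = 339.35 K.
Converting, 339.35 K = 66.20°C.

66.2 °C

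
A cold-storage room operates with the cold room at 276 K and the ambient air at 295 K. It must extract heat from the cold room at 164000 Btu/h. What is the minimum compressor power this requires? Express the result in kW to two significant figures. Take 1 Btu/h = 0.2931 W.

The reservoir spacing is ΔT = 295 − 276 = 19.00 K.
COP_Carnot = T_C/ΔT = 276.00/19.00 = 14.53.
Ẇ_min = Q̇/COP_Carnot = 164000/14.53 = 11290 Btu/h = 3.309 kW.

3.3 kW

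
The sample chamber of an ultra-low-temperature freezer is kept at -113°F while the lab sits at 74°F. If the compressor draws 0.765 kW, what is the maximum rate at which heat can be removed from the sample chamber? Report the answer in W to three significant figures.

1420 W

In absolute terms T_C = 192.59 K and T_H = 296.48 K, so ΔT = 103.9 K.
COP_Carnot = T_C/ΔT = 192.59/103.9 = 1.854.
Q̇_max = COP_Carnot × Ẇ = 1.854 × 0.7650 kW = 1.418 kW = 1418 W.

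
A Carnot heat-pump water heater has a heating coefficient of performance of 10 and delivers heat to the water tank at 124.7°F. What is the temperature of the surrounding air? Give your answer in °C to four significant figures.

COP_HP = T_H/(T_H − T_C) gives T_H − T_C = T_H/COP.
With T_H = 324.65 K, T_C = 324.65 × (1 − 1/10) = 292.19 K.
Converting, 292.19 K = 19.04°C.

19.04 °C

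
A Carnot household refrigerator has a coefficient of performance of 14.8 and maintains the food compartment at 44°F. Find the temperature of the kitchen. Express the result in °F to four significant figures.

78.03 °F

COP_R = T_C/(T_H − T_C) gives T_H − T_C = T_C/COP.
With T_C = 279.82 K, T_H = 279.82 × (1 + 1/14.8) = 298.72 K.
Converting, 298.72 K = 78.03°F.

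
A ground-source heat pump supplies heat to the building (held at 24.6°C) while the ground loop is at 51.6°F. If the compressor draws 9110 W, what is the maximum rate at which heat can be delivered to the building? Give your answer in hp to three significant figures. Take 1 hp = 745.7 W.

265 hp

In absolute terms T_C = 284.04 K and T_H = 297.75 K, so ΔT = 13.71 K.
COP_Carnot = T_H/ΔT = 297.75/13.71 = 21.72.
Q̇_max = COP_Carnot × Ẇ = 21.72 × 9110 W = 197800 W = 265.3 hp.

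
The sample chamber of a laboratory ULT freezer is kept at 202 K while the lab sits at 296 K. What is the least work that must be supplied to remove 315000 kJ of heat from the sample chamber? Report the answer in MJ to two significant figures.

The reservoir spacing is ΔT = 296 − 202 = 94.00 K.
The reversible limit is COP_R = T_C/ΔT = 2.149, so W_min = Q_C/COP = Q_C·ΔT/T_C.
W_min = 315000 × 94.00/202.00 = 146600 kJ = 146.6 MJ.

150 MJ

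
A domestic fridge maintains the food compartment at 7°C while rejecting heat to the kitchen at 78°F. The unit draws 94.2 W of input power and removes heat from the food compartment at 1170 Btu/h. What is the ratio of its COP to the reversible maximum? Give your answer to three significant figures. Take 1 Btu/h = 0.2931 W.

Converting, Q̇_C = 1170 Btu/h = 342.9 W, so COP_actual = Q̇_C/Ẇ = 342.9/94.20 = 3.640.
In absolute terms T_C = 280.15 K and T_H = 298.71 K, so ΔT = 18.56 K.
COP_Carnot = T_C/ΔT = 280.15/18.56 = 15.10.
η_II = COP_actual/COP_Carnot = 3.640/15.10 = 0.2411.

0.241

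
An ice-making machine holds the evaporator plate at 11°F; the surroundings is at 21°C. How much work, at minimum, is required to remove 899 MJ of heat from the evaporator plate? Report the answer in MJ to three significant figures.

112 MJ

In absolute terms T_C = 261.48 K and T_H = 294.15 K, so ΔT = 32.67 K.
The reversible limit is COP_R = T_C/ΔT = 8.005, so W_min = Q_C/COP = Q_C·ΔT/T_C.
W_min = 899.0 × 32.67/261.48 = 112.3 MJ.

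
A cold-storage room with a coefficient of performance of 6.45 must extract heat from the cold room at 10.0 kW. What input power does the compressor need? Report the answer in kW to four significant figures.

Ẇ = Q̇_C/COP = 10.00/6.45 = 1.550 kW.

1.550 kW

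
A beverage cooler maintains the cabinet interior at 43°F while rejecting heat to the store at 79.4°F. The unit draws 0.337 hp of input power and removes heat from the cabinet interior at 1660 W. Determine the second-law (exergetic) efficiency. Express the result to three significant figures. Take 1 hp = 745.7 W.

0.478

Converting, Q̇_C = 1660 W = 2.226 hp, so COP_actual = Q̇_C/Ẇ = 2.226/0.3370 = 6.606.
In absolute terms T_C = 279.26 K and T_H = 299.48 K, so ΔT = 20.22 K.
COP_Carnot = T_C/ΔT = 279.26/20.22 = 13.81.
η_II = COP_actual/COP_Carnot = 6.606/13.81 = 0.4783.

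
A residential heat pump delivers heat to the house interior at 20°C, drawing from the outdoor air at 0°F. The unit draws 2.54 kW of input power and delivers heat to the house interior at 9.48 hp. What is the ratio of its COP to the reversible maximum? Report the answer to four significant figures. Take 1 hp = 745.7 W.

Converting, Q̇_H = 9.480 hp = 7.069 kW, so COP_actual = Q̇_H/Ẇ = 7.069/2.540 = 2.783.
In absolute terms T_C = 255.37 K and T_H = 293.15 K, so ΔT = 37.78 K.
COP_Carnot = T_H/ΔT = 293.15/37.78 = 7.760.
η_II = COP_actual/COP_Carnot = 2.783/7.760 = 0.3587.

0.3587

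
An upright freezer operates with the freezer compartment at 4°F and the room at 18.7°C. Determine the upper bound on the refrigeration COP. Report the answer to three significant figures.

7.52

In absolute terms T_C = 257.59 K and T_H = 291.85 K, so ΔT = 34.26 K.
For a reversible cycle, COP_Carnot = T_C/ΔT = 257.59/34.26 = 7.520.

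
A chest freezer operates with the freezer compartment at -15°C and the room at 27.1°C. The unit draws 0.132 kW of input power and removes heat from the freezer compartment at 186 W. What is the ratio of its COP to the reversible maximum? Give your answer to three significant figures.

Converting, Q̇_C = 186.0 W = 0.1860 kW, so COP_actual = Q̇_C/Ẇ = 0.1860/0.1320 = 1.409.
In absolute terms T_C = 258.15 K and T_H = 300.25 K, so ΔT = 42.10 K.
COP_Carnot = T_C/ΔT = 258.15/42.10 = 6.132.
η_II = COP_actual/COP_Carnot = 1.409/6.132 = 0.2298.

0.230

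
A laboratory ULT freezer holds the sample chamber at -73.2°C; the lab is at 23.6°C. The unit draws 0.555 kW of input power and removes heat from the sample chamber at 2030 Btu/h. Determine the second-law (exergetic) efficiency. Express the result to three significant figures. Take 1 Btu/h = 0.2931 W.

Converting, Q̇_C = 2030 Btu/h = 0.5950 kW, so COP_actual = Q̇_C/Ẇ = 0.5950/0.5550 = 1.072.
In absolute terms T_C = 199.95 K and T_H = 296.75 K, so ΔT = 96.80 K.
COP_Carnot = T_C/ΔT = 199.95/96.80 = 2.066.
η_II = COP_actual/COP_Carnot = 1.072/2.066 = 0.5190.

0.519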